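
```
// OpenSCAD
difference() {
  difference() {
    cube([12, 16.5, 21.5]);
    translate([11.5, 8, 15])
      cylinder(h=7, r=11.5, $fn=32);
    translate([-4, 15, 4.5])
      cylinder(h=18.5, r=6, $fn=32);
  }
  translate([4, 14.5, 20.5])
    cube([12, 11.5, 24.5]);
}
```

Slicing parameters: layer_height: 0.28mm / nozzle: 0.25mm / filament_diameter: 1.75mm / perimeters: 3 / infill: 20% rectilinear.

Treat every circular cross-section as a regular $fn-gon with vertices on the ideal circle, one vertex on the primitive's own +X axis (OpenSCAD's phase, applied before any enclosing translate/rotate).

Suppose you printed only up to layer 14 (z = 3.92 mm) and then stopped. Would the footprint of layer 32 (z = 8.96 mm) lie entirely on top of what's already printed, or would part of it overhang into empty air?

entirely on top

Compare the two slices. At z = 3.92: the 12×16.5 cube contributes its full rectangle (area 198.00 mm²); the cylinder at (11.5, 8) does not reach this height (z outside [15, 22]); the cylinder at (-4, 15) is absent (z outside [4.5, 23]); Taking the first minus the rest: none of the subtracted shapes is present at this height, so the 12×16.5 cube is unchanged — area = 198.00 mm²; the cube at (4, 14.5) does not reach this height (z outside [20.5, 45]); Taking the first minus the rest: none of the subtracted shapes is present at this height, so that combined region is unchanged — area = 198.00 mm². At z = 8.96: the cube (footprint 12×16.5) is included at this height (area 198.00 mm²); the cylinder at (11.5, 8) is absent (z outside [15, 22]); the r=6 cylinder at (-4, 15) gives a regular 32-gon of circumradius 6 (constant along its height) (area = (32/2)·6.000²·sin(360°/32) = 112.37 mm²); Subtracting the remaining from the first: starting from the 12×16.5 cube (198.00 mm²), the r=6 cylinder at (-4, 15) partially overlaps it — only the 8.98 mm² overlap (of its 112.37 mm²) is removed, clipping the outline — area = 189.02 mm²; the cube at (4, 14.5) is absent (z outside [20.5, 45]); Taking the first minus the rest: none of the subtracted shapes is present at this height, so that combined region is unchanged — area = 189.02 mm². Checking containment: the cross-section at z = 8.96 is a subset of the cross-section at z = 3.92.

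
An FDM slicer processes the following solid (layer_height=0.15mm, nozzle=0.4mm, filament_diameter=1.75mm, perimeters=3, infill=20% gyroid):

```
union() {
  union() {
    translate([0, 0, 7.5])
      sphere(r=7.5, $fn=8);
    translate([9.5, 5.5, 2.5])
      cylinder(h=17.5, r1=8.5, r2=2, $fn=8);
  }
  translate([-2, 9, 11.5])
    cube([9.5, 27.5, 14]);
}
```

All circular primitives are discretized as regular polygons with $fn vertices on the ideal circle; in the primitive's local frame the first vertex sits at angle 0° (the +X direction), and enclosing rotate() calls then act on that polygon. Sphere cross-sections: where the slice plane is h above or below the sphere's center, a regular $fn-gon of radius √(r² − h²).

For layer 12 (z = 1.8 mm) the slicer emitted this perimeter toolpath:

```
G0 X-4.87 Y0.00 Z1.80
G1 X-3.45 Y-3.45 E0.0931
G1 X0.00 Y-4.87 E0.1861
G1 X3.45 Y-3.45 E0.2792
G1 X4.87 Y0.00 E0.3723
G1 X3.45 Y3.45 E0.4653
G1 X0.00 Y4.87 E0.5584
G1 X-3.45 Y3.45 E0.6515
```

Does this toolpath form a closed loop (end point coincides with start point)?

Start point (G0): (-4.87, 0.00). End point (last G1): the path does not return to the start — open.

no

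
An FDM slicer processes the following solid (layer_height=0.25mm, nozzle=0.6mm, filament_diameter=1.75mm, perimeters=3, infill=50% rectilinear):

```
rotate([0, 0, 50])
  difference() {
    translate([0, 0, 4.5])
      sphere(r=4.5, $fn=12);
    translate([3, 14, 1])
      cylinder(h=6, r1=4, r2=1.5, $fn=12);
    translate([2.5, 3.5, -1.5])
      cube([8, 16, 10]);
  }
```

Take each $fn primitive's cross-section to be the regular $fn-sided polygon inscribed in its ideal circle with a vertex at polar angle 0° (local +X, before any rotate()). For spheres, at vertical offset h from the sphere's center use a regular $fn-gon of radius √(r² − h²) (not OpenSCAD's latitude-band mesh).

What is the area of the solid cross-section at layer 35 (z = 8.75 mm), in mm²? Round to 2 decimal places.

At z = 8.75 mm: the r=4.5 sphere contributes a regular 12-gon of circumradius √(4.5²−4.25²) = 1.479 (area = (12/2)·1.479²·sin(360°/12) = 6.56 mm²); the cone at (3, 14) does not reach this height (z outside [1, 7]); the cube at (2.5, 3.5) is absent (z outside [-1.5, 8.5]); Taking the first minus the rest: none of the subtracted shapes is present at this height, so the r=4.5 sphere is unchanged — area = 6.56 mm²; (rotated 50° about Z; rotation is an isometry so areas/perimeters/island counts are preserved). Overall, the cross-section is a single solid region. Net area = 6.56 mm².

6.56 mm²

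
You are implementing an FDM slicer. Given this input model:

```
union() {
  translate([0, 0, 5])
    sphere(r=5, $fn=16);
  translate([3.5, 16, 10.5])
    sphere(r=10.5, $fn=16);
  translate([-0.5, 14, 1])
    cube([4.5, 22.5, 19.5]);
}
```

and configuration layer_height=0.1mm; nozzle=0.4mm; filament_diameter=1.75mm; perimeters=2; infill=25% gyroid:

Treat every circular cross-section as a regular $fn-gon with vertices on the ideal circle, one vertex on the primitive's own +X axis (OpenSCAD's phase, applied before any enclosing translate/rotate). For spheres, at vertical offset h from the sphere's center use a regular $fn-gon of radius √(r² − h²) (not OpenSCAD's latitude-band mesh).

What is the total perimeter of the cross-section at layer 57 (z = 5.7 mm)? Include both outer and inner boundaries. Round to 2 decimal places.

At z = 5.7 mm: the sphere: section is a regular 16-gon, circumradius = √(r²−h²) = √(5²−0.7²) = 4.951 (perimeter = 2·16·4.951·sin(180°/16) = 30.91 mm); the r=10.5 sphere at (3.5, 16) slices to a regular 16-gon of circumradius 9.339 (√(r²−h²) with h=4.8 from center) (perimeter = 2·16·9.339·sin(180°/16) = 58.30 mm); the cube at (-0.5, 14) is present — its section is the full 4.5×22.5 rectangle (perimeter 54.00 mm); Merging all regions: the regions partially overlap (shared area 49.37 mm²), so the edge portions inside another operand are dropped and the merged outline is re-measured after clipping — boundary = 112.46 mm. Overall, the cross-section has 2 separate islands. Total boundary length (outer) = 112.46 mm.

112.46 mm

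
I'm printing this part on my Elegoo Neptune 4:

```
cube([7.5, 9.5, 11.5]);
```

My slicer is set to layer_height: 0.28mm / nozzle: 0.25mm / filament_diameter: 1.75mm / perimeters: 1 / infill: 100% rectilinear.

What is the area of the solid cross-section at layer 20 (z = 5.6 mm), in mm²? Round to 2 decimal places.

71.25 mm²

At z = 5.6 mm: the 7.5×9.5 cube contributes its full rectangle (area 71.25 mm²). Overall, the cross-section is a single solid region. Net area = 71.25 mm².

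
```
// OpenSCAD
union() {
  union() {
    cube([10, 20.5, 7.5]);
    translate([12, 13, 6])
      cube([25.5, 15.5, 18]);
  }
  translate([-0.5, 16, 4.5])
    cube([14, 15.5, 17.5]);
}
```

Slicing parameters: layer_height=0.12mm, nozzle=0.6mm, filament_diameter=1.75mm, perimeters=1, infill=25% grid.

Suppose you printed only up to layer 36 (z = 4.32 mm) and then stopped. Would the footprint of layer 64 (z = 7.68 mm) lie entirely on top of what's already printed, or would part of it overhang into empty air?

Compare the two slices. At z = 4.32: the cube is present — its section is the full 10×20.5 rectangle (area 205.00 mm²); the cube at (12, 13) is absent (z outside [6, 24]); Taking the union: only the 10×20.5 cube is present, so the union is just that shape — area = 205.00 mm²; the cube at (-0.5, 16) is absent (z outside [4.5, 22]); Taking the union: only the result so far is present, so the union is just that shape — area = 205.00 mm². At z = 7.68: the cube is absent (z outside [0, 7.5]); the cube at (12, 13) is present — its section is the full 25.5×15.5 rectangle (area 395.25 mm²); Combining (union): only the 25.5×15.5 cube at (12, 13) is present, so the union is just that shape — area = 395.25 mm²; the cube at (-0.5, 16) (footprint 14×15.5) is included at this height (area 217.00 mm²); Combining (union): the regions partially overlap — summed areas 612.25 mm² minus the doubly-counted overlap 18.75 mm² gives 593.50 mm² — area = 593.50 mm². Checking containment: at z = 7.68 the cross-section extends beyond the z = 4.32 cross-section by about 548.50 mm².

part overhangs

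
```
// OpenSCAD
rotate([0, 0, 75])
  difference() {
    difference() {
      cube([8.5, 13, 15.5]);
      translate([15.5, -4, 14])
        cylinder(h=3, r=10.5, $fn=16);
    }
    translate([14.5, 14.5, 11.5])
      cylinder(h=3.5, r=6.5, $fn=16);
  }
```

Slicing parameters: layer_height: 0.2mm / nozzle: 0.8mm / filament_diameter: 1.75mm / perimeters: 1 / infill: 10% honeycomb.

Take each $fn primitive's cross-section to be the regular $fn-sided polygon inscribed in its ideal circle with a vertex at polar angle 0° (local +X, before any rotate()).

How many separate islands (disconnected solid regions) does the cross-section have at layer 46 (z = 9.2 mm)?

At z = 9.2 mm: the cube is present — its section is the full 8.5×13 rectangle; the cylinder at (15.5, -4) is absent (z outside [14, 17]); After the difference (first − rest): none of the subtracted shapes is present at this height, so the 8.5×13 cube is unchanged — 1 connected region; the cylinder at (14.5, 14.5) does not reach this height (z outside [11.5, 15]); Subtracting the remaining from the first: none of the subtracted shapes is present at this height, so that combined region is unchanged — 1 connected region; (rotated 75° about Z; rotation is an isometry so areas/perimeters/island counts are preserved). Overall, the cross-section is a single solid region. Island count = 1.

1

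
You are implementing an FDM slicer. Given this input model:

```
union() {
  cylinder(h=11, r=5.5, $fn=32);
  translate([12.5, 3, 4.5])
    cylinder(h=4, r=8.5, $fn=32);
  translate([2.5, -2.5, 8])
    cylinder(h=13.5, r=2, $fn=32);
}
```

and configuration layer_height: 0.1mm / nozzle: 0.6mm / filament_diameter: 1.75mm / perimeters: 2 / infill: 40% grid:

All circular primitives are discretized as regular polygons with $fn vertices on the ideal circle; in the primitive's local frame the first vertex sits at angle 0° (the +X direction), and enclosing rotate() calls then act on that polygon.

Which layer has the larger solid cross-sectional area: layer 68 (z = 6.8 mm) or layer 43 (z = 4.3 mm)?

layer 68 (z = 6.8 mm)

Layer 68 (z = 6.8): the cylinder: section is a regular 32-gon, circumradius r=5.5 (area = (32/2)·5.500²·sin(360°/32) = 94.42 mm²); the r=8.5 cylinder at (12.5, 3) gives a regular 32-gon of circumradius 8.5 (constant along its height) (area = (32/2)·8.500²·sin(360°/32) = 225.52 mm²); the cylinder at (2.5, -2.5) does not reach this height (z outside [8, 21.5]); Taking the union: the regions partially overlap — summed areas 319.95 mm² minus the doubly-counted overlap 3.91 mm² gives 316.04 mm² — area = 316.04 mm². So its area = 316.04 mm². Layer 43 (z = 4.3): the r=5.5 cylinder gives a regular 32-gon of circumradius 5.5 (constant along its height) (area = (32/2)·5.500²·sin(360°/32) = 94.42 mm²); the cylinder at (12.5, 3) does not reach this height (z outside [4.5, 8.5]); the cylinder at (2.5, -2.5) is not intersected at this z (z outside [8, 21.5]); Taking the union: only the r=5.5 cylinder is present, so the union is just that shape — area = 94.42 mm². So its area = 94.42 mm². Layer 68 is larger (316.04 vs 94.42 mm²).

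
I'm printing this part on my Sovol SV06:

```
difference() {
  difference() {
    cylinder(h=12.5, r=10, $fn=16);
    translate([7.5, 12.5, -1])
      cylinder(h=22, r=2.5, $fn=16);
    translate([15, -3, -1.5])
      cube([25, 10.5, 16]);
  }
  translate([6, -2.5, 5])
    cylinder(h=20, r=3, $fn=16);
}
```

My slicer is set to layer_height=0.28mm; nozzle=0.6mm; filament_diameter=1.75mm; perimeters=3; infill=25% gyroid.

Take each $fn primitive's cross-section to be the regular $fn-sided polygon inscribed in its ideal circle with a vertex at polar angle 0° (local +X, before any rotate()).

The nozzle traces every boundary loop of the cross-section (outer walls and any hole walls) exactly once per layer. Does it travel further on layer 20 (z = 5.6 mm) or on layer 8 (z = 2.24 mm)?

layer 20 (z = 5.6 mm)

Layer 20 (z = 5.6): the r=10 cylinder contributes a regular 16-gon of circumradius 10 (perimeter = 2·16·10.000·sin(180°/16) = 62.43 mm); the r=2.5 cylinder at (7.5, 12.5) contributes a regular 16-gon of circumradius 2.5 (perimeter = 2·16·2.500·sin(180°/16) = 15.61 mm); the 25×10.5 cube at (15, -3) contributes its full rectangle (perimeter 71.00 mm); Taking the first minus the rest: starting from the r=10 cylinder, the r=2.5 cylinder at (7.5, 12.5) misses the remaining region (no effect); the 25×10.5 cube at (15, -3) misses the remaining region (no effect) — boundary = 62.43 mm; the r=3 cylinder at (6, -2.5) gives a regular 16-gon of circumradius 3 (constant along its height) (perimeter = 2·16·3.000·sin(180°/16) = 18.73 mm); After the difference (first − rest): starting from the result so far, the r=3 cylinder at (6, -2.5) lies wholly inside it (removes its full 27.55 mm² and its 18.73 mm outline becomes a hole wall) — boundary (outer + 1 inner loop) = 81.16 mm. So its perimeter = 81.16 mm. Layer 8 (z = 2.24): the r=10 cylinder gives a regular 16-gon of circumradius 10 (constant along its height) (perimeter = 2·16·10.000·sin(180°/16) = 62.43 mm); the r=2.5 cylinder at (7.5, 12.5) contributes a regular 16-gon of circumradius 2.5 (perimeter = 2·16·2.500·sin(180°/16) = 15.61 mm); the cube at (15, -3) is present — its section is the full 25×10.5 rectangle (perimeter 71.00 mm); After the difference (first − rest): starting from the r=10 cylinder, the r=2.5 cylinder at (7.5, 12.5) misses the remaining region (no effect); the 25×10.5 cube at (15, -3) misses the remaining region (no effect) — boundary = 62.43 mm; the cylinder at (6, -2.5) is absent (z outside [5, 25]); After the difference (first − rest): none of the subtracted shapes is present at this height, so the result so far is unchanged — boundary = 62.43 mm. So its perimeter = 62.43 mm. Layer 20 is larger (81.16 vs 62.43 mm).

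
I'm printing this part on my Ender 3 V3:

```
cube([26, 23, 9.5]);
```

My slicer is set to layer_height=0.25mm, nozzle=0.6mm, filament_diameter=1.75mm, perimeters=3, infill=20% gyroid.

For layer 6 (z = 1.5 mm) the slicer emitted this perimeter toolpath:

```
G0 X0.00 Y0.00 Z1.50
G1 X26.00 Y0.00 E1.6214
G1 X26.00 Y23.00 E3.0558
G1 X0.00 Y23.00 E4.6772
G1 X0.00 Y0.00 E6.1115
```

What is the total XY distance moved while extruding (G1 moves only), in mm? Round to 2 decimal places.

Sum the Euclidean lengths of each G1 segment: total = 98.00 mm.

98.00 mm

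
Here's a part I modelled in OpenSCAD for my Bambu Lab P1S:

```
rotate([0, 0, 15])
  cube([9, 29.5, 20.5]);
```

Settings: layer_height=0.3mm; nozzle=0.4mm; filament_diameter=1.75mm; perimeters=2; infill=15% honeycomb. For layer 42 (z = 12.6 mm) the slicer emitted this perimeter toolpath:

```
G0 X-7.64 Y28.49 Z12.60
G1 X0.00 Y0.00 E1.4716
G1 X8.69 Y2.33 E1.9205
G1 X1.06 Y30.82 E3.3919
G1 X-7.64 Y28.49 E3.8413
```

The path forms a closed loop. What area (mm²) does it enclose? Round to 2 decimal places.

265.51 mm²

Apply the shoelace formula to the sequence of (X, Y) vertices; enclosed area = 265.51 mm².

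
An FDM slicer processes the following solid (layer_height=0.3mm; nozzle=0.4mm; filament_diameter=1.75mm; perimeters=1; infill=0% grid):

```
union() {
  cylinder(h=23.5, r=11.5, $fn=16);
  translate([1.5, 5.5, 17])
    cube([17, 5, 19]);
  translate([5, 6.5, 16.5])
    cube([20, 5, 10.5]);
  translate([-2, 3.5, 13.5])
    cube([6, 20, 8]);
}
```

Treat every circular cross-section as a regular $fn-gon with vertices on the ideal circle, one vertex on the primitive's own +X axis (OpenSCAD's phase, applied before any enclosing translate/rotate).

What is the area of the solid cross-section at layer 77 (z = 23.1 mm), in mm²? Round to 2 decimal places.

504.60 mm²

At z = 23.1 mm: the r=11.5 cylinder gives a regular 16-gon of circumradius 11.5 (constant along its height) (area = (16/2)·11.500²·sin(360°/16) = 404.88 mm²); the cube at (1.5, 5.5) (footprint 17×5) is included at this height (area 85.00 mm²); the 20×5 cube at (5, 6.5) contributes its full rectangle (area 100.00 mm²); the cube at (-2, 3.5) does not reach this height (z outside [13.5, 21.5]); Taking the union: the regions partially overlap — summed areas 589.88 mm² minus the doubly-counted overlap 85.28 mm² gives 504.60 mm² — area = 504.60 mm². Overall, the cross-section is a single solid region. Net area = 504.60 mm².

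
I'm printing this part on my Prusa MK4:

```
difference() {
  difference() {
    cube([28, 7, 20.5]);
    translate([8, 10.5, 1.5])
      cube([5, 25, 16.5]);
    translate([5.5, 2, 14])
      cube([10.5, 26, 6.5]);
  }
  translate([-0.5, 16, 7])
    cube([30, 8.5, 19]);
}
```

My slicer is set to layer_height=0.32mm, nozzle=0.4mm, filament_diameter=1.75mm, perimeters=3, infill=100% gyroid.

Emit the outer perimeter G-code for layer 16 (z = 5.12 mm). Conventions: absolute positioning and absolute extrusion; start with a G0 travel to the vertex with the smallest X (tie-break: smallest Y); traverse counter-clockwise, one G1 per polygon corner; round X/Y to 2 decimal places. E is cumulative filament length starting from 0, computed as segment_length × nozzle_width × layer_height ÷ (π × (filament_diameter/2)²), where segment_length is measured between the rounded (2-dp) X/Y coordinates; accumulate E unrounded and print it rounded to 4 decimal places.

G0 X0.00 Y0.00 Z5.12
G1 X28.00 Y0.00 E1.4901
G1 X28.00 Y7.00 E1.8626
G1 X0.00 Y7.00 E3.3526
G1 X0.00 Y0.00 E3.7251

At z = 5.12 mm: the cube (footprint 28×7) is included at this height; the 5×25 cube at (8, 10.5) contributes its full rectangle; the cube at (5.5, 2) is absent (z outside [14, 20.5]); After the difference (first − rest): starting from the 28×7 cube, the 5×25 cube at (8, 10.5) misses the remaining region (no effect) — 1 connected region; the cube at (-0.5, 16) is absent (z outside [7, 26]); After the difference (first − rest): none of the subtracted shapes is present at this height, so that combined region is unchanged — 1 connected region. The outline is a single polygon with 4 vertices. Extrusion per mm of travel: 0.4 × 0.32 / (π × 0.875²) = 0.053216. Accumulating E over each segment gives final E = 3.7251.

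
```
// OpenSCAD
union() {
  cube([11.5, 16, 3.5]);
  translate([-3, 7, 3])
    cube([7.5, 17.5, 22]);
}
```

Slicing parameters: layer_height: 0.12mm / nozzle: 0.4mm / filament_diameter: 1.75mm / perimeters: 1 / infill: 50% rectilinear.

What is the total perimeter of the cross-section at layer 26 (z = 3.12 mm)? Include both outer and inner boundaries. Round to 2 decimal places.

78.00 mm

At z = 3.12 mm: the 11.5×16 cube contributes its full rectangle (perimeter 55.00 mm); the 7.5×17.5 cube at (-3, 7) contributes its full rectangle (perimeter 50.00 mm); Merging all regions: the regions partially overlap (shared area 40.50 mm²), so the edge portions inside another operand are dropped and the merged outline is re-measured after clipping — boundary = 78.00 mm. Overall, the cross-section is a single solid region. Total boundary length (outer) = 78.00 mm.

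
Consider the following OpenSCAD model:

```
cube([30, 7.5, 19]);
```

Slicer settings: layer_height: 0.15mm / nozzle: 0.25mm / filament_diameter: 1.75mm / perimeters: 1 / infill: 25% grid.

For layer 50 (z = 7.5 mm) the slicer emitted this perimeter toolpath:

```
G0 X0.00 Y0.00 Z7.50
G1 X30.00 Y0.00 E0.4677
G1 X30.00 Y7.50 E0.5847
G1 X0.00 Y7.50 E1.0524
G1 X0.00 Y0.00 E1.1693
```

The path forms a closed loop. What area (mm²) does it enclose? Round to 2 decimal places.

225.00 mm²

Apply the shoelace formula to the sequence of (X, Y) vertices; enclosed area = 225.00 mm².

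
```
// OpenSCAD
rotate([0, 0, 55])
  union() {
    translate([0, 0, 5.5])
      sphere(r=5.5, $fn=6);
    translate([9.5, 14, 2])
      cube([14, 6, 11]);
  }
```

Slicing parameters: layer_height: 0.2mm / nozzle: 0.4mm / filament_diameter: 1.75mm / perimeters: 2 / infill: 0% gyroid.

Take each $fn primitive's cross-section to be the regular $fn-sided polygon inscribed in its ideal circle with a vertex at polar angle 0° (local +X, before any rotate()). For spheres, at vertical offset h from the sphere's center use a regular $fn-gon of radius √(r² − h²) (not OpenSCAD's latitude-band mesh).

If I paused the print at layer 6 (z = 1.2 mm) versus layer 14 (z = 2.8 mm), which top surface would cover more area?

Layer 6 (z = 1.2): the sphere: section is a regular 6-gon, circumradius = √(r²−h²) = √(5.5²−4.3²) = 3.429 (area = (6/2)·3.429²·sin(360°/6) = 30.55 mm²); the cube at (9.5, 14) does not reach this height (z outside [2, 13]); Combining (union): only the r=5.5 sphere is present, so the union is just that shape — area = 30.55 mm²; (whole slice rotated 55° about Z — lengths, areas and connectivity unchanged). So its area = 30.55 mm². Layer 14 (z = 2.8): the sphere: section is a regular 6-gon, circumradius = √(r²−h²) = √(5.5²−2.7²) = 4.792 (area = (6/2)·4.792²·sin(360°/6) = 59.65 mm²); the cube at (9.5, 14) is present — its section is the full 14×6 rectangle (area 84.00 mm²); Taking the union: the 2 present regions are separate (no shared area or edge), so areas and boundary lengths simply add and each stays a separate island — area = 143.65 mm²; (whole slice rotated 55° about Z — lengths, areas and connectivity unchanged). So its area = 143.65 mm². Layer 14 is larger (143.65 vs 30.55 mm²).

layer 14 (z = 2.8 mm)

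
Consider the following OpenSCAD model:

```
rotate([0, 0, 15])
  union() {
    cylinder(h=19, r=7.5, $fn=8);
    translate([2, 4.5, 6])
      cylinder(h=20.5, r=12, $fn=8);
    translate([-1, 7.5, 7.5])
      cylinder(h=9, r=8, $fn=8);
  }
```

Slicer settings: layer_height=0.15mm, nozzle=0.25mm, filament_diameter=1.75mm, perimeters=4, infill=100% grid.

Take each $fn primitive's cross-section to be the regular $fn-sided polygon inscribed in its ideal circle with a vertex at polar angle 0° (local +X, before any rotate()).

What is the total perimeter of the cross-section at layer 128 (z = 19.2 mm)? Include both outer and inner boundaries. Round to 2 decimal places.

At z = 19.2 mm: the cylinder does not reach this height (z outside [0, 19]); the r=12 cylinder at (2, 4.5) contributes a regular 8-gon of circumradius 12 (perimeter = 2·8·12.000·sin(180°/8) = 73.48 mm); the cylinder at (-1, 7.5) does not reach this height (z outside [7.5, 16.5]); Combining (union): only the r=12 cylinder at (2, 4.5) is present, so the union is just that shape — boundary = 73.48 mm; (whole slice rotated 15° about Z — lengths, areas and connectivity unchanged). Overall, the cross-section is a single solid region. Total boundary length (outer) = 73.48 mm.

73.48 mm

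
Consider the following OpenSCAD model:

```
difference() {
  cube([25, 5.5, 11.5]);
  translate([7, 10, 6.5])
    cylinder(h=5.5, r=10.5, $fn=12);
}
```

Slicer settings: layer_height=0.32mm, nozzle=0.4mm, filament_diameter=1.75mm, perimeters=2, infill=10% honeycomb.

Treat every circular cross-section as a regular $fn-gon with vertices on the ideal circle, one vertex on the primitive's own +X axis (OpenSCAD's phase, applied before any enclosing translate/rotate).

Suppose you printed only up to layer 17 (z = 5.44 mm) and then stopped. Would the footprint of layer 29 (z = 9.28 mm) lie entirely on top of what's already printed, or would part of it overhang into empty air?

entirely on top

Compare the two slices. At z = 5.44: the 25×5.5 cube contributes its full rectangle (area 137.50 mm²); the cylinder at (7, 10) is not intersected at this z (z outside [6.5, 12]); Subtracting the remaining from the first: none of the subtracted shapes is present at this height, so the 25×5.5 cube is unchanged — area = 137.50 mm². At z = 9.28: the cube (footprint 25×5.5) is included at this height (area 137.50 mm²); the cylinder at (7, 10): section is a regular 12-gon, circumradius r=10.5 (area = (12/2)·10.500²·sin(360°/12) = 330.75 mm²); Subtracting the remaining from the first: starting from the 25×5.5 cube (137.50 mm²), the r=10.5 cylinder at (7, 10) partially overlaps it — only the 71.53 mm² overlap (of its 330.75 mm²) is removed, clipping the outline — area = 65.97 mm². Checking containment: the cross-section at z = 9.28 is a subset of the cross-section at z = 5.44.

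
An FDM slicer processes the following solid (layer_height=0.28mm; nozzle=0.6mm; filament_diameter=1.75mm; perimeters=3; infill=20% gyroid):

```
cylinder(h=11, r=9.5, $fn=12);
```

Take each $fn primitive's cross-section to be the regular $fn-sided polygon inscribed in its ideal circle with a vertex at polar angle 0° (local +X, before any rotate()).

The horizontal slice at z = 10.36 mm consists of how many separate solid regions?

At z = 10.36 mm: the r=9.5 cylinder contributes a regular 12-gon of circumradius 9.5. The result has 1 disconnected region.

1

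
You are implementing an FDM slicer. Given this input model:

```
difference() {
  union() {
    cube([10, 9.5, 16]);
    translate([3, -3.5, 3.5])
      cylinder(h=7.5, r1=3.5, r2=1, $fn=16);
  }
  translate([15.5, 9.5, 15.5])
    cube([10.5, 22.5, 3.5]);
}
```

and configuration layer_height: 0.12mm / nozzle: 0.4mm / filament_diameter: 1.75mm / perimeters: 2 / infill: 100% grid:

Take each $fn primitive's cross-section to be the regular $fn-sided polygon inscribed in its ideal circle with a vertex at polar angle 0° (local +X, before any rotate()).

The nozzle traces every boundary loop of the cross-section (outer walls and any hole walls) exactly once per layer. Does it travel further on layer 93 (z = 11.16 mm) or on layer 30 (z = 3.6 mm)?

Layer 93 (z = 11.16): the cube is present — its section is the full 10×9.5 rectangle (perimeter 39.00 mm); the cone at (3, -3.5) is absent (z outside [3.5, 11]); Combining (union): only the 10×9.5 cube is present, so the union is just that shape — boundary = 39.00 mm; the cube at (15.5, 9.5) is not intersected at this z (z outside [15.5, 19]); Subtracting the remaining from the first: none of the subtracted shapes is present at this height, so the result so far is unchanged — boundary = 39.00 mm. So its perimeter = 39.00 mm. Layer 30 (z = 3.6): the 10×9.5 cube contributes its full rectangle (perimeter 39.00 mm); the cone at (3, -3.5) contributes a regular 16-gon of circumradius 3.467 (interpolated between r1=3.5 and r2=1 at t=0.013) (perimeter = 2·16·3.467·sin(180°/16) = 21.64 mm); Taking the union: the 2 present regions are separate (no shared area or edge), so areas and boundary lengths simply add and each stays a separate island — boundary = 60.64 mm; the cube at (15.5, 9.5) is not intersected at this z (z outside [15.5, 19]); Taking the first minus the rest: none of the subtracted shapes is present at this height, so that combined region is unchanged — boundary = 60.64 mm. So its perimeter = 60.64 mm. Layer 30 is larger (60.64 vs 39.00 mm).

layer 30 (z = 3.6 mm)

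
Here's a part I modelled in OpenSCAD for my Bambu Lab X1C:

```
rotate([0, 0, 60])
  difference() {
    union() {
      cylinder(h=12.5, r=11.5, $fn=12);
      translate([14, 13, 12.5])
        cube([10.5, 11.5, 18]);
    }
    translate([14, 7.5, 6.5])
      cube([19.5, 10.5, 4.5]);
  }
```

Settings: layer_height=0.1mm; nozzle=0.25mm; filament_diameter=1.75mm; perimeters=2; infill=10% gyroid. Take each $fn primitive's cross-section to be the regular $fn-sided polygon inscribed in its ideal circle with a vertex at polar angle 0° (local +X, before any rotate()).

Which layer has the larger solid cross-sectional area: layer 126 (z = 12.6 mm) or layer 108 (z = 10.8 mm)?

layer 108 (z = 10.8 mm)

Layer 126 (z = 12.6): the cylinder does not reach this height (z outside [0, 12.5]); the cube at (14, 13) (footprint 10.5×11.5) is included at this height (area 120.75 mm²); Combining (union): only the 10.5×11.5 cube at (14, 13) is present, so the union is just that shape — area = 120.75 mm²; the cube at (14, 7.5) is absent (z outside [6.5, 11]); After the difference (first − rest): none of the subtracted shapes is present at this height, so that combined region is unchanged — area = 120.75 mm²; (rotated 60° about Z; rotation is an isometry so areas/perimeters/island counts are preserved). So its area = 120.75 mm². Layer 108 (z = 10.8): the cylinder: section is a regular 12-gon, circumradius r=11.5 (area = (12/2)·11.500²·sin(360°/12) = 396.75 mm²); the cube at (14, 13) is absent (z outside [12.5, 30.5]); Merging all regions: only the r=11.5 cylinder is present, so the union is just that shape — area = 396.75 mm²; the cube at (14, 7.5) (footprint 19.5×10.5) is included at this height (area 204.75 mm²); Taking the first minus the rest: starting from the result so far (396.75 mm²), the 19.5×10.5 cube at (14, 7.5) misses the remaining region (no effect) — area = 396.75 mm²; (rotated 60° about Z; rotation is an isometry so areas/perimeters/island counts are preserved). So its area = 396.75 mm². Layer 108 is larger (396.75 vs 120.75 mm²).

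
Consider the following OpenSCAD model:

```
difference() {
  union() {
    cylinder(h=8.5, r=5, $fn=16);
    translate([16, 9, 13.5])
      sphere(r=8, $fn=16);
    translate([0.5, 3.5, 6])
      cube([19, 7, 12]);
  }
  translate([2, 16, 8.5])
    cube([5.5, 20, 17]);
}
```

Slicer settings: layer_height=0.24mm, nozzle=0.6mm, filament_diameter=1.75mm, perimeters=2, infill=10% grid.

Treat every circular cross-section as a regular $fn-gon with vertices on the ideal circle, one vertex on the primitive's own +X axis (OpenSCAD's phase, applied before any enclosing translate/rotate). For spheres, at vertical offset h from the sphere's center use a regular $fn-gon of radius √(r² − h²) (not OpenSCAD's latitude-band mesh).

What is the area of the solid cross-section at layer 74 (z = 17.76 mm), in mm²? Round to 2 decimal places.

At z = 17.76 mm: the cylinder is absent (z outside [0, 8.5]); the r=8 sphere at (16, 9) contributes a regular 16-gon of circumradius √(8²−4.26²) = 6.771 (area = (16/2)·6.771²·sin(360°/16) = 140.38 mm²); the cube at (0.5, 3.5) (footprint 19×7) is included at this height (area 133.00 mm²); Taking the union: the regions partially overlap — summed areas 273.38 mm² minus the doubly-counted overlap 66.47 mm² gives 206.90 mm² — area = 206.90 mm²; the 5.5×20 cube at (2, 16) contributes its full rectangle (area 110.00 mm²); Taking the first minus the rest: starting from the result so far (206.90 mm²), the 5.5×20 cube at (2, 16) misses the remaining region (no effect) — area = 206.90 mm². Overall, the cross-section is a single solid region. Net area = 206.90 mm².

206.90 mm²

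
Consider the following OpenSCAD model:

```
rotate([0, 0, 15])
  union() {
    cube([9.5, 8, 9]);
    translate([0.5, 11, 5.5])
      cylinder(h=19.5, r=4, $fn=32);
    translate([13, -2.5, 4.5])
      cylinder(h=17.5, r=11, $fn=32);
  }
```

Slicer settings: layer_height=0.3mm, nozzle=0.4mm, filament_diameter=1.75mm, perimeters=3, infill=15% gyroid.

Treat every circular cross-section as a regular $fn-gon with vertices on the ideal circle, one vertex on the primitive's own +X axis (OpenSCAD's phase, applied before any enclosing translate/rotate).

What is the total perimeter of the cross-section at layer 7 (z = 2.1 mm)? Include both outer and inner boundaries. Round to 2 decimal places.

At z = 2.1 mm: the cube is present — its section is the full 9.5×8 rectangle (perimeter 35.00 mm); the cylinder at (0.5, 11) does not reach this height (z outside [5.5, 25]); the cylinder at (13, -2.5) does not reach this height (z outside [4.5, 22]); Taking the union: only the 9.5×8 cube is present, so the union is just that shape — boundary = 35.00 mm; (whole slice rotated 15° about Z — lengths, areas and connectivity unchanged). Overall, the cross-section is a single solid region. Total boundary length (outer) = 35.00 mm.

35.00 mm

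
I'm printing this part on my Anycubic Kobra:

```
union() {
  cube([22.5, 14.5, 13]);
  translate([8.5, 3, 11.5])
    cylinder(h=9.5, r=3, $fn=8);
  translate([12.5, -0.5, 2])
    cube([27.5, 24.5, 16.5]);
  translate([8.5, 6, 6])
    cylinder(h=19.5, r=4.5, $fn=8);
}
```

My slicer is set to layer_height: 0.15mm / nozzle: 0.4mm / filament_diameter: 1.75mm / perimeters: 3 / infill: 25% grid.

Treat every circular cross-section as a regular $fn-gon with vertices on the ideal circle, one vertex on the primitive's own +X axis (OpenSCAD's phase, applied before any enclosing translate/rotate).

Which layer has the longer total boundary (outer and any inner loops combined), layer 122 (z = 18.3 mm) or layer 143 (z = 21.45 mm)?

layer 122 (z = 18.3 mm)

Layer 122 (z = 18.3): the cube is not intersected at this z (z outside [0, 13]); the r=3 cylinder at (8.5, 3) gives a regular 8-gon of circumradius 3 (constant along its height) (perimeter = 2·8·3.000·sin(180°/8) = 18.37 mm); the cube at (12.5, -0.5) is present — its section is the full 27.5×24.5 rectangle (perimeter 104.00 mm); the r=4.5 cylinder at (8.5, 6) gives a regular 8-gon of circumradius 4.5 (constant along its height) (perimeter = 2·8·4.500·sin(180°/8) = 27.55 mm); Merging all regions: the regions partially overlap (shared area 18.57 mm²), so the edge portions inside another operand are dropped and the merged outline is re-measured after clipping — boundary = 128.82 mm. So its perimeter = 128.82 mm. Layer 143 (z = 21.45): the cube is not intersected at this z (z outside [0, 13]); the cylinder at (8.5, 3) is absent (z outside [11.5, 21]); the cube at (12.5, -0.5) is absent (z outside [2, 18.5]); the r=4.5 cylinder at (8.5, 6) gives a regular 8-gon of circumradius 4.5 (constant along its height) (perimeter = 2·8·4.500·sin(180°/8) = 27.55 mm); Merging all regions: only the r=4.5 cylinder at (8.5, 6) is present, so the union is just that shape — boundary = 27.55 mm. So its perimeter = 27.55 mm. Layer 122 is larger (128.82 vs 27.55 mm).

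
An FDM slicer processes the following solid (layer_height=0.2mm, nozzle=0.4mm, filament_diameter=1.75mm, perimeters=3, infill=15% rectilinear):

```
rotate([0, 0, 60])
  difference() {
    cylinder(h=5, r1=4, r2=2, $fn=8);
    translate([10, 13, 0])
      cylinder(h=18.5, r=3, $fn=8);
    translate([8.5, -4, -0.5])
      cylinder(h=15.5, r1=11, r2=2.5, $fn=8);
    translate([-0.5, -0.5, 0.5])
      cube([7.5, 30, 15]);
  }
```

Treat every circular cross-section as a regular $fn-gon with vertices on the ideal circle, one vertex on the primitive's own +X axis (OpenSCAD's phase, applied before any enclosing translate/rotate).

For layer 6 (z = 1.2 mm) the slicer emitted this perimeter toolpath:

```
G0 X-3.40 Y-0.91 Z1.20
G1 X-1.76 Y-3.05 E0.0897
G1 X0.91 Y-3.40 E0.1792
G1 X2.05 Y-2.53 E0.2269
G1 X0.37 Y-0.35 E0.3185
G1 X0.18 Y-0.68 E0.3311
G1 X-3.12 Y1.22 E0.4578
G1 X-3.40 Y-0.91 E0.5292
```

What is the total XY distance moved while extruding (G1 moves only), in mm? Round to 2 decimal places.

15.91 mm

Sum the Euclidean lengths of each G1 segment: total = 15.91 mm.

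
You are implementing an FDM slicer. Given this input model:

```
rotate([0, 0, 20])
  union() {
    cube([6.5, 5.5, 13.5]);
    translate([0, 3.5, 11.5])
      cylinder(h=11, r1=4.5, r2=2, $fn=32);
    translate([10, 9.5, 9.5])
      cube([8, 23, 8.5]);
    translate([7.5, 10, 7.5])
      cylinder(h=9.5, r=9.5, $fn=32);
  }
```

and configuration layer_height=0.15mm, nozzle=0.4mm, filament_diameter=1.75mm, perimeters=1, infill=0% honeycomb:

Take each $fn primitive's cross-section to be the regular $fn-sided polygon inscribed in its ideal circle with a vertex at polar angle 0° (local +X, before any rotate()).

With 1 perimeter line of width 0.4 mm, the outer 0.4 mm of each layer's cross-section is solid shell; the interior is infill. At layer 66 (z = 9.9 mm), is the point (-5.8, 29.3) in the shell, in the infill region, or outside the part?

At z = 9.9 mm: the cube (footprint 6.5×5.5) is included at this height; the cone at (0, 3.5) is absent (z outside [11.5, 22.5]); the 8×23 cube at (10, 9.5) contributes its full rectangle; the cylinder at (7.5, 10): section is a regular 32-gon, circumradius r=9.5; Combining (union): the regions partially overlap (shared area 74.47 mm²), so overlapping operands fuse into one piece — 1 connected region; (whole slice rotated 20° about Z — lengths, areas and connectivity unchanged). Overall, the cross-section is a single solid region. Undo the 20° rotation: the query point maps to (4.571, 29.517) in the un-rotated model frame. The nearest boundary edge runs (10.00, 19.12)→(10.00, 32.50); distance from the point to it = 5.43 mm. The point is not inside any of the regions above, so it lies outside the cross-section (5.43 mm from the nearest boundary).

outside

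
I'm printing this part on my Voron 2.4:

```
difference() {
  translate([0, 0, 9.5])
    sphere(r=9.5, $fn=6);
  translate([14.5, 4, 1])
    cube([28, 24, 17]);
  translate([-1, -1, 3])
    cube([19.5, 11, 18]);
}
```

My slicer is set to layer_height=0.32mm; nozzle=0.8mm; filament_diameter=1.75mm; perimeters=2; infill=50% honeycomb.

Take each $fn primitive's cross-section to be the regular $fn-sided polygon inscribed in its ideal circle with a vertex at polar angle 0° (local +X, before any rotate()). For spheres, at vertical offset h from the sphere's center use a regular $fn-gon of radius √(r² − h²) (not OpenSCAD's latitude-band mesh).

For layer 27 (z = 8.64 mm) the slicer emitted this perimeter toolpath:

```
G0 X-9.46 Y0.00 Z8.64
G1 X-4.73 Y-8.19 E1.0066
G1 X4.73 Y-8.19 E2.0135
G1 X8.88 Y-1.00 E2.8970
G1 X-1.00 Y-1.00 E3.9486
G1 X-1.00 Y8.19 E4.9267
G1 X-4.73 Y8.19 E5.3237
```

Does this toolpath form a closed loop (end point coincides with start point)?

Start point (G0): (-9.46, 0.00). End point (last G1): the path does not return to the start — open.

no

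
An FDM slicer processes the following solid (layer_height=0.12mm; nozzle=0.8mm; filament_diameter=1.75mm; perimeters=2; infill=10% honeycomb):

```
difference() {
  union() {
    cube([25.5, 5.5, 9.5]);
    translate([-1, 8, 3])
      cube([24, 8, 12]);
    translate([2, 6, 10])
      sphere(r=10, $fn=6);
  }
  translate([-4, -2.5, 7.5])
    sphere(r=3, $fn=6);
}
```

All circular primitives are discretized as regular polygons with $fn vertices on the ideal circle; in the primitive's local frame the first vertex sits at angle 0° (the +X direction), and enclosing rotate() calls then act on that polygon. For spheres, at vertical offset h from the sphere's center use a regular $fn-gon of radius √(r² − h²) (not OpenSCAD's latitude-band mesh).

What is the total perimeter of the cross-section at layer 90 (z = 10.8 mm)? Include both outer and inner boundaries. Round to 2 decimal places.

89.72 mm

At z = 10.8 mm: the cube is absent (z outside [0, 9.5]); the cube at (-1, 8) is present — its section is the full 24×8 rectangle (perimeter 64.00 mm); the sphere at (2, 6): section is a regular 6-gon, circumradius = √(r²−h²) = √(10²−0.8²) = 9.968 (perimeter = 2·6·9.968·sin(180°/6) = 59.81 mm); Merging all regions: the regions partially overlap (shared area 65.65 mm²), so the edge portions inside another operand are dropped and the merged outline is re-measured after clipping — boundary = 89.72 mm; the sphere at (-4, -2.5) is not intersected at this z (|z−center|=3.300 > r=3); After the difference (first − rest): none of the subtracted shapes is present at this height, so that combined region is unchanged — boundary = 89.72 mm. Overall, the cross-section is a single solid region. Total boundary length (outer) = 89.72 mm.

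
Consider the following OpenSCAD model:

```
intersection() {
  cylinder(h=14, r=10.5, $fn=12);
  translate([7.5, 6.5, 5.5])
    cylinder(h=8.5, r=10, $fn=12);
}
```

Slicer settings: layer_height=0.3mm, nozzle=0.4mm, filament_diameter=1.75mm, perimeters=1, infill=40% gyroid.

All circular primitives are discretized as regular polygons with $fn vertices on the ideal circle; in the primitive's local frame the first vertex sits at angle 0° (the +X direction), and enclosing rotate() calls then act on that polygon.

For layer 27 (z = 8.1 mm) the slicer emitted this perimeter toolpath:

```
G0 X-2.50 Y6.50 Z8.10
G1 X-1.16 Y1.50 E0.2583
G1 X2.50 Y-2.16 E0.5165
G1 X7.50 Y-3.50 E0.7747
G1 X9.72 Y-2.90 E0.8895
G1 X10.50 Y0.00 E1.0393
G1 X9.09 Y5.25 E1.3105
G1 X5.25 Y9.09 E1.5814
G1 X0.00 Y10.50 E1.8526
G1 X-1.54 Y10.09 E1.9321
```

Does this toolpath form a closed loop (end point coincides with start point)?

Start point (G0): (-2.50, 6.50). End point (last G1): the path does not return to the start — open.

no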